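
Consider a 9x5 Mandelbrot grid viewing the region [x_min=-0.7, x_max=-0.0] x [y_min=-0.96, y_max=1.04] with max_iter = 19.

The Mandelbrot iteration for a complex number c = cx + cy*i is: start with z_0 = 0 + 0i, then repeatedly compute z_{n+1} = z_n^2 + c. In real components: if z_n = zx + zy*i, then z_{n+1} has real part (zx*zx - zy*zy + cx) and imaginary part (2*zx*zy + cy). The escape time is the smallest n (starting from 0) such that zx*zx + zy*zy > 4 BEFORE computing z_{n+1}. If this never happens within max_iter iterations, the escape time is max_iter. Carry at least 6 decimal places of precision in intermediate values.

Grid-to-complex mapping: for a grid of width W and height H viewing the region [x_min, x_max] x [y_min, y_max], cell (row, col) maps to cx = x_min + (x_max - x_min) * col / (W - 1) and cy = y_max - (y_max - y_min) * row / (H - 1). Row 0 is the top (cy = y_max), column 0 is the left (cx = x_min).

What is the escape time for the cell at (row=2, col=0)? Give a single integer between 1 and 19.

z_0 = 0 + 0i, c = -0.7000 + 0.0400i
Iter 1: z = -0.7000 + 0.0400i, |z|^2 = 0.4916
Iter 2: z = -0.2116 + -0.0160i, |z|^2 = 0.0450
Iter 3: z = -0.6555 + 0.0468i, |z|^2 = 0.4318
Iter 4: z = -0.2725 + -0.0213i, |z|^2 = 0.0747
Iter 5: z = -0.6262 + 0.0516i, |z|^2 = 0.3948
Iter 6: z = -0.3106 + -0.0246i, |z|^2 = 0.0971
Iter 7: z = -0.6042 + 0.0553i, |z|^2 = 0.3681
Iter 8: z = -0.3381 + -0.0268i, |z|^2 = 0.1150
Iter 9: z = -0.5864 + 0.0581i, |z|^2 = 0.3473
Iter 10: z = -0.3595 + -0.0282i, |z|^2 = 0.1300
Iter 11: z = -0.5716 + 0.0603i, |z|^2 = 0.3303
Iter 12: z = -0.3769 + -0.0289i, |z|^2 = 0.1429
Iter 13: z = -0.5588 + 0.0618i, |z|^2 = 0.3160
Iter 14: z = -0.3916 + -0.0290i, |z|^2 = 0.1542
Iter 15: z = -0.5475 + 0.0627i, |z|^2 = 0.3037
Iter 16: z = -0.4042 + -0.0287i, |z|^2 = 0.1642
Iter 17: z = -0.5375 + 0.0632i, |z|^2 = 0.2928
Iter 18: z = -0.4151 + -0.0279i, |z|^2 = 0.1731

Answer: 19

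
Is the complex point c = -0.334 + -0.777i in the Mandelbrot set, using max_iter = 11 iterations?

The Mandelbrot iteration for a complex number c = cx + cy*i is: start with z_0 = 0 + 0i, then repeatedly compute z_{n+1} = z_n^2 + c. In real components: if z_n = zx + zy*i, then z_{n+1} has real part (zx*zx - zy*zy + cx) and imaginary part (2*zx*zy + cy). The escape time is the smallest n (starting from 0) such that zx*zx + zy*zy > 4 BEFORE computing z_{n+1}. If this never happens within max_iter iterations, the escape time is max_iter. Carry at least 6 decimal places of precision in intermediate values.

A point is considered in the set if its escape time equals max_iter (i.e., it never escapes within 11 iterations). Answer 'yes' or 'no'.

z_0 = 0 + 0i, c = -0.3340 + -0.7770i
Iter 1: z = -0.3340 + -0.7770i, |z|^2 = 0.7153
Iter 2: z = -0.8262 + -0.2580i, |z|^2 = 0.7491
Iter 3: z = 0.2820 + -0.3508i, |z|^2 = 0.2026
Iter 4: z = -0.3775 + -0.9748i, |z|^2 = 1.0928
Iter 5: z = -1.1418 + -0.0410i, |z|^2 = 1.3054
Iter 6: z = 0.9680 + -0.6834i, |z|^2 = 1.4041
Iter 7: z = 0.1361 + -2.1000i, |z|^2 = 4.4286
Escaped at iteration 7

Answer: no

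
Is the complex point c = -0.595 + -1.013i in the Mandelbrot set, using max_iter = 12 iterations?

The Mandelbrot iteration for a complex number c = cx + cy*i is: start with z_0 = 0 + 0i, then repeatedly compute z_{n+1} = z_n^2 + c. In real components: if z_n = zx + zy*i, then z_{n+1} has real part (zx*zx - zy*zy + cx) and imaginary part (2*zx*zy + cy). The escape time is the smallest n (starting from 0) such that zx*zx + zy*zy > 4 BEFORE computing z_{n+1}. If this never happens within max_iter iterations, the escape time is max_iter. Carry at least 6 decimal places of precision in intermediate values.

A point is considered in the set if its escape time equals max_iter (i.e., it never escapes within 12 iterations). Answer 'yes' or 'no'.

z_0 = 0 + 0i, c = -0.5950 + -1.0130i
Iter 1: z = -0.5950 + -1.0130i, |z|^2 = 1.3802
Iter 2: z = -1.2671 + 0.1925i, |z|^2 = 1.6427
Iter 3: z = 0.9736 + -1.5008i, |z|^2 = 3.2002
Iter 4: z = -1.8994 + -3.9353i, |z|^2 = 19.0946
Escaped at iteration 4

Answer: no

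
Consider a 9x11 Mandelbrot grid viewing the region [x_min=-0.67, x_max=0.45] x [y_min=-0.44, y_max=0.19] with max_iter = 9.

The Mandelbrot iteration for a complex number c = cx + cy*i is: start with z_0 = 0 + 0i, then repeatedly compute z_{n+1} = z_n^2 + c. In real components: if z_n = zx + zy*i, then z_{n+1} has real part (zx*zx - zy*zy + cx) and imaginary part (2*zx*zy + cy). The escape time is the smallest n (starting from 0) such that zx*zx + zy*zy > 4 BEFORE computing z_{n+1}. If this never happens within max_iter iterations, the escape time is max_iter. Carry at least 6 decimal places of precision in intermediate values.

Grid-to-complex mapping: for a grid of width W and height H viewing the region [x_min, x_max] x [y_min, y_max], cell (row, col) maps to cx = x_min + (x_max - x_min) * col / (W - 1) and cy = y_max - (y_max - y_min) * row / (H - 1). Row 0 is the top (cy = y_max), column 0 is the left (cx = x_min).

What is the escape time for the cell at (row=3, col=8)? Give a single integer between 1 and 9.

z_0 = 0 + 0i, c = 0.4500 + 0.0010i
Iter 1: z = 0.4500 + 0.0010i, |z|^2 = 0.2025
Iter 2: z = 0.6525 + 0.0019i, |z|^2 = 0.4258
Iter 3: z = 0.8758 + 0.0035i, |z|^2 = 0.7670
Iter 4: z = 1.2169 + 0.0071i, |z|^2 = 1.4810
Iter 5: z = 1.9309 + 0.0183i, |z|^2 = 3.7286
Iter 6: z = 4.1779 + 0.0715i, |z|^2 = 17.4600
Escaped at iteration 6

Answer: 6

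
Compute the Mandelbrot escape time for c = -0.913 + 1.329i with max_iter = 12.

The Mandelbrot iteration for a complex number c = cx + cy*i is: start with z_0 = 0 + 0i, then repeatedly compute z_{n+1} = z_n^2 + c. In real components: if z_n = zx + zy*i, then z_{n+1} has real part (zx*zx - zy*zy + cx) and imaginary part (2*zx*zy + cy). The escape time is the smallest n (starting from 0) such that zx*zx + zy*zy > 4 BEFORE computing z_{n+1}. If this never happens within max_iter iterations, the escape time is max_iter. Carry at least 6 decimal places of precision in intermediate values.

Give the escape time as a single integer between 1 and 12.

Answer: 2

Derivation:
z_0 = 0 + 0i, c = -0.9130 + 1.3290i
Iter 1: z = -0.9130 + 1.3290i, |z|^2 = 2.5998
Iter 2: z = -1.8457 + -1.0978i, |z|^2 = 4.6116
Escaped at iteration 2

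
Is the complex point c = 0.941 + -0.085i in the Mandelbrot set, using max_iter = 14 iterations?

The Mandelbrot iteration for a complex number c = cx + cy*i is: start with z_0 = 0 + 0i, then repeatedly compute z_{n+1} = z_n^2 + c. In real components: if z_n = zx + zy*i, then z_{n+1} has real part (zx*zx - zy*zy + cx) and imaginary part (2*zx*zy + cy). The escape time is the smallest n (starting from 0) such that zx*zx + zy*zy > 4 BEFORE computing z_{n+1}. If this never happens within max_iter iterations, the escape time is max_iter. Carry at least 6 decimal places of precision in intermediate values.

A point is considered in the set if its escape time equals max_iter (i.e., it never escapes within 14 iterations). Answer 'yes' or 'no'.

Answer: no

Derivation:
z_0 = 0 + 0i, c = 0.9410 + -0.0850i
Iter 1: z = 0.9410 + -0.0850i, |z|^2 = 0.8927
Iter 2: z = 1.8193 + -0.2450i, |z|^2 = 3.3697
Iter 3: z = 4.1907 + -0.9763i, |z|^2 = 18.5150
Escaped at iteration 3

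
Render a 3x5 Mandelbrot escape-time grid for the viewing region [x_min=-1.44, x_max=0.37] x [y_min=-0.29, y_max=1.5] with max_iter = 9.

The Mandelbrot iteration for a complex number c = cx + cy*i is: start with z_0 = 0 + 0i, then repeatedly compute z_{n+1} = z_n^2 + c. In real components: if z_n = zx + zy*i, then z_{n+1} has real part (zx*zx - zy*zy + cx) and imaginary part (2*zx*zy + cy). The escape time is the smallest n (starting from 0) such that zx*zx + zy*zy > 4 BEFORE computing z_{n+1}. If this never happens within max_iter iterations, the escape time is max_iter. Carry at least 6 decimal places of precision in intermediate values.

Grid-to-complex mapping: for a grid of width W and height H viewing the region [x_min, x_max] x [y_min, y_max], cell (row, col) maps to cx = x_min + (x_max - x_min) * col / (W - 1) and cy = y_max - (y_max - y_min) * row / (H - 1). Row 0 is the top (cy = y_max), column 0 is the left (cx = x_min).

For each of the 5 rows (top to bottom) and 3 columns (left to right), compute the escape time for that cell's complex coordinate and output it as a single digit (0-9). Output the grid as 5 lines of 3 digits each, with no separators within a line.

Answer: 122
243
399
799
599

Derivation:
(row=0, col=0): c = -1.4400 + 1.5000i → escape time 1
(row=0, col=1): c = -0.5350 + 1.5000i → escape time 2
(row=0, col=2): c = 0.3700 + 1.5000i → escape time 2
(row=1, col=0): c = -1.4400 + 1.0525i → escape time 2
(row=1, col=1): c = -0.5350 + 1.0525i → escape time 4
(row=1, col=2): c = 0.3700 + 1.0525i → escape time 3
(row=2, col=0): c = -1.4400 + 0.6050i → escape time 3
(row=2, col=1): c = -0.5350 + 0.6050i → escape time 9
(row=2, col=2): c = 0.3700 + 0.6050i → escape time 9
(row=3, col=0): c = -1.4400 + 0.1575i → escape time 7
(row=3, col=1): c = -0.5350 + 0.1575i → escape time 9
(row=3, col=2): c = 0.3700 + 0.1575i → escape time 9
(row=4, col=0): c = -1.4400 + -0.2900i → escape time 5
(row=4, col=1): c = -0.5350 + -0.2900i → escape time 9
(row=4, col=2): c = 0.3700 + -0.2900i → escape time 9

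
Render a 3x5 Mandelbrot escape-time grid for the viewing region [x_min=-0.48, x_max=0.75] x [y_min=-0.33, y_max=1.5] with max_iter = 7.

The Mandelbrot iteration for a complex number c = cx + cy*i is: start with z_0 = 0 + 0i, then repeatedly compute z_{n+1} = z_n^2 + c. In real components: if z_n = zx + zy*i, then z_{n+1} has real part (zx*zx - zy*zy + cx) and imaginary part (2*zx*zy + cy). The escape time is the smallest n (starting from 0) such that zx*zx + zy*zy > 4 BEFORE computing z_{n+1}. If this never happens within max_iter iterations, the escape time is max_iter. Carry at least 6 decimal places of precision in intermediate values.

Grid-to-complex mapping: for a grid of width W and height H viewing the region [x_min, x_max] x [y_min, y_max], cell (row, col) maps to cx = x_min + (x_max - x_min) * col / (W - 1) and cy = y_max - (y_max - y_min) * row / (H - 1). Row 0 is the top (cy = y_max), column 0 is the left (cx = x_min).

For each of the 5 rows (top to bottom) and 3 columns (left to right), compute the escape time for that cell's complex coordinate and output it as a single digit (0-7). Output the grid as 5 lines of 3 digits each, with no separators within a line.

Answer: 222
442
773
773
773

Derivation:
(row=0, col=0): c = -0.4800 + 1.5000i → escape time 2
(row=0, col=1): c = 0.1350 + 1.5000i → escape time 2
(row=0, col=2): c = 0.7500 + 1.5000i → escape time 2
(row=1, col=0): c = -0.4800 + 1.0425i → escape time 4
(row=1, col=1): c = 0.1350 + 1.0425i → escape time 4
(row=1, col=2): c = 0.7500 + 1.0425i → escape time 2
(row=2, col=0): c = -0.4800 + 0.5850i → escape time 7
(row=2, col=1): c = 0.1350 + 0.5850i → escape time 7
(row=2, col=2): c = 0.7500 + 0.5850i → escape time 3
(row=3, col=0): c = -0.4800 + 0.1275i → escape time 7
(row=3, col=1): c = 0.1350 + 0.1275i → escape time 7
(row=3, col=2): c = 0.7500 + 0.1275i → escape time 3
(row=4, col=0): c = -0.4800 + -0.3300i → escape time 7
(row=4, col=1): c = 0.1350 + -0.3300i → escape time 7
(row=4, col=2): c = 0.7500 + -0.3300i → escape time 3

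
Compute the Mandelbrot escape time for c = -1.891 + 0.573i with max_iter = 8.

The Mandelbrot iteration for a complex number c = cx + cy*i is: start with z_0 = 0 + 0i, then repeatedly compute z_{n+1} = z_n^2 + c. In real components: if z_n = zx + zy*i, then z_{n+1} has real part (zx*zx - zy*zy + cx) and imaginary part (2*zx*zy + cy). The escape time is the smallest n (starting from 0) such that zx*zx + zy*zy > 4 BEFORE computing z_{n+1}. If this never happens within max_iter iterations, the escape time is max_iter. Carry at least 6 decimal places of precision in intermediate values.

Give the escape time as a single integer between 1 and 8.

Answer: 2

Derivation:
z_0 = 0 + 0i, c = -1.8910 + 0.5730i
Iter 1: z = -1.8910 + 0.5730i, |z|^2 = 3.9042
Iter 2: z = 1.3566 + -1.5941i, |z|^2 = 4.3813
Escaped at iteration 2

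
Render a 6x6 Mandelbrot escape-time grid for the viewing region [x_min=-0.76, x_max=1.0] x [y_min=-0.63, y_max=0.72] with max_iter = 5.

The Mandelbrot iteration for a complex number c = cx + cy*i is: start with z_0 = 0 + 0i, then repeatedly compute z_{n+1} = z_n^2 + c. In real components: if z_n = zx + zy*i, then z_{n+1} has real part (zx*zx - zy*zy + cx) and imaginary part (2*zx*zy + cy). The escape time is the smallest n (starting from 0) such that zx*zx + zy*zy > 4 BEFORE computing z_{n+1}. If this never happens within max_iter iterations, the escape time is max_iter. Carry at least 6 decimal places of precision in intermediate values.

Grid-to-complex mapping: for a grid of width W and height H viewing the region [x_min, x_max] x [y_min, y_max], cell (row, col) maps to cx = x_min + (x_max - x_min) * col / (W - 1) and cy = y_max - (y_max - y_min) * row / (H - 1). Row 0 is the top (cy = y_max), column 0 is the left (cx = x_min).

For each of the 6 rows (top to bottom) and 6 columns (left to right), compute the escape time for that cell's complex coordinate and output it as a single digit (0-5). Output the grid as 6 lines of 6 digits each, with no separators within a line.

Answer: 455532
555532
555542
555542
555532
555532

Derivation:
(row=0, col=0): c = -0.7600 + 0.7200i → escape time 4
(row=0, col=1): c = -0.4080 + 0.7200i → escape time 5
(row=0, col=2): c = -0.0560 + 0.7200i → escape time 5
(row=0, col=3): c = 0.2960 + 0.7200i → escape time 5
(row=0, col=4): c = 0.6480 + 0.7200i → escape time 3
(row=0, col=5): c = 1.0000 + 0.7200i → escape time 2
(row=1, col=0): c = -0.7600 + 0.4500i → escape time 5
(row=1, col=1): c = -0.4080 + 0.4500i → escape time 5
(row=1, col=2): c = -0.0560 + 0.4500i → escape time 5
(row=1, col=3): c = 0.2960 + 0.4500i → escape time 5
(row=1, col=4): c = 0.6480 + 0.4500i → escape time 3
(row=1, col=5): c = 1.0000 + 0.4500i → escape time 2
(row=2, col=0): c = -0.7600 + 0.1800i → escape time 5
(row=2, col=1): c = -0.4080 + 0.1800i → escape time 5
(row=2, col=2): c = -0.0560 + 0.1800i → escape time 5
(row=2, col=3): c = 0.2960 + 0.1800i → escape time 5
(row=2, col=4): c = 0.6480 + 0.1800i → escape time 4
(row=2, col=5): c = 1.0000 + 0.1800i → escape time 2
(row=3, col=0): c = -0.7600 + -0.0900i → escape time 5
(row=3, col=1): c = -0.4080 + -0.0900i → escape time 5
(row=3, col=2): c = -0.0560 + -0.0900i → escape time 5
(row=3, col=3): c = 0.2960 + -0.0900i → escape time 5
(row=3, col=4): c = 0.6480 + -0.0900i → escape time 4
(row=3, col=5): c = 1.0000 + -0.0900i → escape time 2
(row=4, col=0): c = -0.7600 + -0.3600i → escape time 5
(row=4, col=1): c = -0.4080 + -0.3600i → escape time 5
(row=4, col=2): c = -0.0560 + -0.3600i → escape time 5
(row=4, col=3): c = 0.2960 + -0.3600i → escape time 5
(row=4, col=4): c = 0.6480 + -0.3600i → escape time 3
(row=4, col=5): c = 1.0000 + -0.3600i → escape time 2
(row=5, col=0): c = -0.7600 + -0.6300i → escape time 5
(row=5, col=1): c = -0.4080 + -0.6300i → escape time 5
(row=5, col=2): c = -0.0560 + -0.6300i → escape time 5
(row=5, col=3): c = 0.2960 + -0.6300i → escape time 5
(row=5, col=4): c = 0.6480 + -0.6300i → escape time 3
(row=5, col=5): c = 1.0000 + -0.6300i → escape time 2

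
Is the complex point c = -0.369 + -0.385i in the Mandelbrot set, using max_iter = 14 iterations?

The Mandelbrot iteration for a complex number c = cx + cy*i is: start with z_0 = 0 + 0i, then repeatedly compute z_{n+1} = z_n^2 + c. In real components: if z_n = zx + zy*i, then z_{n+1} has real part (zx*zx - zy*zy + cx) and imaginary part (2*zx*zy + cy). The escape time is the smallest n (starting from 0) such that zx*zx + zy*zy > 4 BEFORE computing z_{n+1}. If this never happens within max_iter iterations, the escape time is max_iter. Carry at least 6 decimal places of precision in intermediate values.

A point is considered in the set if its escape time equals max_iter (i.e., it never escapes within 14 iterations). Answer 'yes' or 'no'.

z_0 = 0 + 0i, c = -0.3690 + -0.3850i
Iter 1: z = -0.3690 + -0.3850i, |z|^2 = 0.2844
Iter 2: z = -0.3811 + -0.1009i, |z|^2 = 0.1554
Iter 3: z = -0.2340 + -0.3081i, |z|^2 = 0.1497
Iter 4: z = -0.4092 + -0.2408i, |z|^2 = 0.2254
Iter 5: z = -0.2595 + -0.1879i, |z|^2 = 0.1027
Iter 6: z = -0.3369 + -0.2875i, |z|^2 = 0.1962
Iter 7: z = -0.3381 + -0.1913i, |z|^2 = 0.1509
Iter 8: z = -0.2913 + -0.2557i, |z|^2 = 0.1502
Iter 9: z = -0.3495 + -0.2361i, |z|^2 = 0.1779
Iter 10: z = -0.3026 + -0.2200i, |z|^2 = 0.1399
Iter 11: z = -0.3258 + -0.2519i, |z|^2 = 0.1696
Iter 12: z = -0.3263 + -0.2209i, |z|^2 = 0.1552
Iter 13: z = -0.3113 + -0.2409i, |z|^2 = 0.1549
Did not escape in 14 iterations → in set

Answer: yes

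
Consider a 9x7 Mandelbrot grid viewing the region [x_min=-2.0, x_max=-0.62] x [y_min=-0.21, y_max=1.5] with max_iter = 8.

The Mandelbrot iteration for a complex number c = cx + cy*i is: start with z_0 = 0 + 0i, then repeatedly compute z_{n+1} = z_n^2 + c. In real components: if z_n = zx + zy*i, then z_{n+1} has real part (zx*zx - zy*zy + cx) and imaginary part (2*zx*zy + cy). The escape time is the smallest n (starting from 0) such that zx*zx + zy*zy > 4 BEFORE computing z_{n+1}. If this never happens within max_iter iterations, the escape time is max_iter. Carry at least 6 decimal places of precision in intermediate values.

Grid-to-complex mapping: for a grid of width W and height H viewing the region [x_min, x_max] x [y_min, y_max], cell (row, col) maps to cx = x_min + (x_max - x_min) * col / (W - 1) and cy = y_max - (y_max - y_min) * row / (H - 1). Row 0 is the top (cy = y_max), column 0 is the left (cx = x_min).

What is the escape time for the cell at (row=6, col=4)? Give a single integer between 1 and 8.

Answer: 7

Derivation:
z_0 = 0 + 0i, c = -1.3100 + -0.2100i
Iter 1: z = -1.3100 + -0.2100i, |z|^2 = 1.7602
Iter 2: z = 0.3620 + 0.3402i, |z|^2 = 0.2468
Iter 3: z = -1.2947 + 0.0363i, |z|^2 = 1.6775
Iter 4: z = 0.3649 + -0.3040i, |z|^2 = 0.2256
Iter 5: z = -1.2693 + -0.4319i, |z|^2 = 1.7975
Iter 6: z = 0.1145 + 0.8863i, |z|^2 = 0.7987
Iter 7: z = -2.0824 + -0.0070i, |z|^2 = 4.3366
Escaped at iteration 7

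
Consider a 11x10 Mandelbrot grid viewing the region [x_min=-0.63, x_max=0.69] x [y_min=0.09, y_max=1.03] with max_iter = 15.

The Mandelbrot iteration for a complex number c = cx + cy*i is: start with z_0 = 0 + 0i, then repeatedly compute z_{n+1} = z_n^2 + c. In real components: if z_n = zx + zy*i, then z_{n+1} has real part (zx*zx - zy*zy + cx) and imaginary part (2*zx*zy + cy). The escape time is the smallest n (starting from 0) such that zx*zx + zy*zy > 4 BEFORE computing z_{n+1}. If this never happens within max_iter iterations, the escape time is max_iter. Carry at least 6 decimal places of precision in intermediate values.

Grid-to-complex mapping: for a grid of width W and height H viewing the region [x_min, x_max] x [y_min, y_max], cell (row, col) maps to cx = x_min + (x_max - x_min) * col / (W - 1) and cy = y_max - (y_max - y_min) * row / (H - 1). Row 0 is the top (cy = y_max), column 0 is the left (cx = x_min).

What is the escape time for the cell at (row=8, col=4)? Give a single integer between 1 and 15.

Answer: 15

Derivation:
z_0 = 0 + 0i, c = -0.1020 + 0.1944i
Iter 1: z = -0.1020 + 0.1944i, |z|^2 = 0.0482
Iter 2: z = -0.1294 + 0.1548i, |z|^2 = 0.0407
Iter 3: z = -0.1092 + 0.1544i, |z|^2 = 0.0358
Iter 4: z = -0.1139 + 0.1607i, |z|^2 = 0.0388
Iter 5: z = -0.1149 + 0.1578i, |z|^2 = 0.0381
Iter 6: z = -0.1137 + 0.1582i, |z|^2 = 0.0380
Iter 7: z = -0.1141 + 0.1585i, |z|^2 = 0.0381
Iter 8: z = -0.1141 + 0.1583i, |z|^2 = 0.0381
Iter 9: z = -0.1140 + 0.1583i, |z|^2 = 0.0381
Iter 10: z = -0.1141 + 0.1583i, |z|^2 = 0.0381
Iter 11: z = -0.1141 + 0.1583i, |z|^2 = 0.0381
Iter 12: z = -0.1141 + 0.1583i, |z|^2 = 0.0381
Iter 13: z = -0.1141 + 0.1583i, |z|^2 = 0.0381
Iter 14: z = -0.1141 + 0.1583i, |z|^2 = 0.0381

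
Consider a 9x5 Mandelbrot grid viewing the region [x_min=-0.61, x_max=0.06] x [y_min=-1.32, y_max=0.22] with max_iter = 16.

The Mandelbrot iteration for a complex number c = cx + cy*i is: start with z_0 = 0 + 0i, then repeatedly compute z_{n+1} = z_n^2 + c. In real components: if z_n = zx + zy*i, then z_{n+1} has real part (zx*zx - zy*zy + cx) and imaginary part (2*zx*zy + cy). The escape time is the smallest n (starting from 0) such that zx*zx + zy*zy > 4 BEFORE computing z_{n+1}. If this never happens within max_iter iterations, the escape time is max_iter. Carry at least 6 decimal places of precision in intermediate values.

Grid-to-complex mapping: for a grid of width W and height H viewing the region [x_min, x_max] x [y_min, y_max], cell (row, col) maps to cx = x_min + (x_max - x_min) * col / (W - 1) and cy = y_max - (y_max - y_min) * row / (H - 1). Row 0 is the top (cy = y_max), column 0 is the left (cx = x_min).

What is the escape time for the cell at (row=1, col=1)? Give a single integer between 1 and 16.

Answer: 16

Derivation:
z_0 = 0 + 0i, c = -0.5262 + -0.1650i
Iter 1: z = -0.5262 + -0.1650i, |z|^2 = 0.3042
Iter 2: z = -0.2765 + 0.0087i, |z|^2 = 0.0765
Iter 3: z = -0.4499 + -0.1698i, |z|^2 = 0.2312
Iter 4: z = -0.3527 + -0.0122i, |z|^2 = 0.1246
Iter 5: z = -0.4020 + -0.1564i, |z|^2 = 0.1861
Iter 6: z = -0.3891 + -0.0393i, |z|^2 = 0.1529
Iter 7: z = -0.3764 + -0.1344i, |z|^2 = 0.1597
Iter 8: z = -0.4026 + -0.0638i, |z|^2 = 0.1662
Iter 9: z = -0.3682 + -0.1136i, |z|^2 = 0.1485
Iter 10: z = -0.4036 + -0.0813i, |z|^2 = 0.1695
Iter 11: z = -0.3700 + -0.0994i, |z|^2 = 0.1468
Iter 12: z = -0.3992 + -0.0915i, |z|^2 = 0.1678
Iter 13: z = -0.3752 + -0.0920i, |z|^2 = 0.1493
Iter 14: z = -0.3939 + -0.0960i, |z|^2 = 0.1644
Iter 15: z = -0.3803 + -0.0894i, |z|^2 = 0.1526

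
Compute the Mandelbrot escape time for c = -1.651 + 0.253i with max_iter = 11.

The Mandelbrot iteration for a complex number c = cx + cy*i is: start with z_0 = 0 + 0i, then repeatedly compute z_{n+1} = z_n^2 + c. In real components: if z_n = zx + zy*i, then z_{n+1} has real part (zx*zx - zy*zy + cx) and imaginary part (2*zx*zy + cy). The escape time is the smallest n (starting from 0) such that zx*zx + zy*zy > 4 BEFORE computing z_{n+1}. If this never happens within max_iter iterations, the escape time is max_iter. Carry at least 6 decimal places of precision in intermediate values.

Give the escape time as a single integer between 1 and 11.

z_0 = 0 + 0i, c = -1.6510 + 0.2530i
Iter 1: z = -1.6510 + 0.2530i, |z|^2 = 2.7898
Iter 2: z = 1.0108 + -0.5824i, |z|^2 = 1.3609
Iter 3: z = -0.9685 + -0.9244i, |z|^2 = 1.7925
Iter 4: z = -1.5675 + 2.0435i, |z|^2 = 6.6330
Escaped at iteration 4

Answer: 4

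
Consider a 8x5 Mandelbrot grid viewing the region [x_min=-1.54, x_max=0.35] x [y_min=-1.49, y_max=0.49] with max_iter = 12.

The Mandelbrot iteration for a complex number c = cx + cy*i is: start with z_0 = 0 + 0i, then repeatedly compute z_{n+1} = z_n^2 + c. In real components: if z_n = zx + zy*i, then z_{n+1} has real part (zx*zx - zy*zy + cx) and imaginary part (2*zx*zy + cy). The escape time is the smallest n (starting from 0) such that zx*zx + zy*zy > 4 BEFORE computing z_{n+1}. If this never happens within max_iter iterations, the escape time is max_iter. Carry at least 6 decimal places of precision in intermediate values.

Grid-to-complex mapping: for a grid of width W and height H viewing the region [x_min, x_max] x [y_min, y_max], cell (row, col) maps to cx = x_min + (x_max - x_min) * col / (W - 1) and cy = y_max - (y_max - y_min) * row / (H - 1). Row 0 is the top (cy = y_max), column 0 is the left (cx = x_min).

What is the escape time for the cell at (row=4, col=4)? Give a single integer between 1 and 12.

Answer: 2

Derivation:
z_0 = 0 + 0i, c = -0.4600 + -1.4900i
Iter 1: z = -0.4600 + -1.4900i, |z|^2 = 2.4317
Iter 2: z = -2.4685 + -0.1192i, |z|^2 = 6.1077
Escaped at iteration 2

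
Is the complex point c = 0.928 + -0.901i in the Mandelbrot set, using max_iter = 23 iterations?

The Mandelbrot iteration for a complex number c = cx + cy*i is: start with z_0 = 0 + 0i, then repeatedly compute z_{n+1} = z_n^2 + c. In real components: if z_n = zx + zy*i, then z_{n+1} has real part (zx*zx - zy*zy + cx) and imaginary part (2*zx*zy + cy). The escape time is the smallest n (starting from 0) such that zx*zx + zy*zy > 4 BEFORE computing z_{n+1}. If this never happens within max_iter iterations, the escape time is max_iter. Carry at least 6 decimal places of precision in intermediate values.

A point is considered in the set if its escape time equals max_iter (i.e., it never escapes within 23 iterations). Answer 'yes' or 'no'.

z_0 = 0 + 0i, c = 0.9280 + -0.9010i
Iter 1: z = 0.9280 + -0.9010i, |z|^2 = 1.6730
Iter 2: z = 0.9774 + -2.5733i, |z|^2 = 7.5769
Escaped at iteration 2

Answer: no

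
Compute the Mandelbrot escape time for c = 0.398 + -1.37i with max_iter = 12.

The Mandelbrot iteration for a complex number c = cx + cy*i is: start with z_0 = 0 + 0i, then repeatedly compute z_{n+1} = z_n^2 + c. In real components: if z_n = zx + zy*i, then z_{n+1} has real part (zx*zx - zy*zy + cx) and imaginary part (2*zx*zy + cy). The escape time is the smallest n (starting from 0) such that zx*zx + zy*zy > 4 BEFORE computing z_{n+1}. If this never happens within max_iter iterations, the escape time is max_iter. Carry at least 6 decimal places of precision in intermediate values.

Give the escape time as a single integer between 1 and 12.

z_0 = 0 + 0i, c = 0.3980 + -1.3700i
Iter 1: z = 0.3980 + -1.3700i, |z|^2 = 2.0353
Iter 2: z = -1.3205 + -2.4605i, |z|^2 = 7.7979
Escaped at iteration 2

Answer: 2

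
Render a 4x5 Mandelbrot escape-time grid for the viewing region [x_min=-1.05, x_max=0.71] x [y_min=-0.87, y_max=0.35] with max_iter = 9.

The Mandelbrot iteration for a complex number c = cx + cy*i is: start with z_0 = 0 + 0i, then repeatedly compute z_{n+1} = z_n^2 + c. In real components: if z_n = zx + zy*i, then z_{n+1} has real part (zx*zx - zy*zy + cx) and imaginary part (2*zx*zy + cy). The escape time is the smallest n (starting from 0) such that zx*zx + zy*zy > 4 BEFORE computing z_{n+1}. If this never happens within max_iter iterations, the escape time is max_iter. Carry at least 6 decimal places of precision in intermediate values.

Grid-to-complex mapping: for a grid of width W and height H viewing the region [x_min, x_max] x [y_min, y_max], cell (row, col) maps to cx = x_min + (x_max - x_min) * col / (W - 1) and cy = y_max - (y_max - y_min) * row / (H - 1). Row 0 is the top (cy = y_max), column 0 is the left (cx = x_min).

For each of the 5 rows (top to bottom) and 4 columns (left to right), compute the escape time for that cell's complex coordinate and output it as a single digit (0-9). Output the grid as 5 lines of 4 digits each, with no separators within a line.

(row=0, col=0): c = -1.0500 + 0.3500i → escape time 9
(row=0, col=1): c = -0.4633 + 0.3500i → escape time 9
(row=0, col=2): c = 0.1233 + 0.3500i → escape time 9
(row=0, col=3): c = 0.7100 + 0.3500i → escape time 3
(row=1, col=0): c = -1.0500 + 0.0450i → escape time 9
(row=1, col=1): c = -0.4633 + 0.0450i → escape time 9
(row=1, col=2): c = 0.1233 + 0.0450i → escape time 9
(row=1, col=3): c = 0.7100 + 0.0450i → escape time 3
(row=2, col=0): c = -1.0500 + -0.2600i → escape time 9
(row=2, col=1): c = -0.4633 + -0.2600i → escape time 9
(row=2, col=2): c = 0.1233 + -0.2600i → escape time 9
(row=2, col=3): c = 0.7100 + -0.2600i → escape time 3
(row=3, col=0): c = -1.0500 + -0.5650i → escape time 5
(row=3, col=1): c = -0.4633 + -0.5650i → escape time 9
(row=3, col=2): c = 0.1233 + -0.5650i → escape time 9
(row=3, col=3): c = 0.7100 + -0.5650i → escape time 3
(row=4, col=0): c = -1.0500 + -0.8700i → escape time 3
(row=4, col=1): c = -0.4633 + -0.8700i → escape time 5
(row=4, col=2): c = 0.1233 + -0.8700i → escape time 5
(row=4, col=3): c = 0.7100 + -0.8700i → escape time 2

Answer: 9993
9993
9993
5993
3552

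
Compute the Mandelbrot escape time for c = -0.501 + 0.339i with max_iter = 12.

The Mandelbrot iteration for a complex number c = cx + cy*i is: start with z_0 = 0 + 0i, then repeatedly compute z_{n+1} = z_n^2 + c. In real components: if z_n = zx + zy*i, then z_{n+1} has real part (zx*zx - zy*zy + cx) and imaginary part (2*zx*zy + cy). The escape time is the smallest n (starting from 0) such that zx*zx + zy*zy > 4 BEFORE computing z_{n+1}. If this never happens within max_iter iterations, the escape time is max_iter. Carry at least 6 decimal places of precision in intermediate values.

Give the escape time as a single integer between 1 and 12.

Answer: 12

Derivation:
z_0 = 0 + 0i, c = -0.5010 + 0.3390i
Iter 1: z = -0.5010 + 0.3390i, |z|^2 = 0.3659
Iter 2: z = -0.3649 + -0.0007i, |z|^2 = 0.1332
Iter 3: z = -0.3678 + 0.3395i, |z|^2 = 0.2506
Iter 4: z = -0.4810 + 0.0892i, |z|^2 = 0.2393
Iter 5: z = -0.2776 + 0.2532i, |z|^2 = 0.1412
Iter 6: z = -0.4880 + 0.1984i, |z|^2 = 0.2775
Iter 7: z = -0.3022 + 0.1453i, |z|^2 = 0.1125
Iter 8: z = -0.4308 + 0.2511i, |z|^2 = 0.2486
Iter 9: z = -0.3785 + 0.1226i, |z|^2 = 0.1583
Iter 10: z = -0.3728 + 0.2462i, |z|^2 = 0.1996
Iter 11: z = -0.4226 + 0.1555i, |z|^2 = 0.2028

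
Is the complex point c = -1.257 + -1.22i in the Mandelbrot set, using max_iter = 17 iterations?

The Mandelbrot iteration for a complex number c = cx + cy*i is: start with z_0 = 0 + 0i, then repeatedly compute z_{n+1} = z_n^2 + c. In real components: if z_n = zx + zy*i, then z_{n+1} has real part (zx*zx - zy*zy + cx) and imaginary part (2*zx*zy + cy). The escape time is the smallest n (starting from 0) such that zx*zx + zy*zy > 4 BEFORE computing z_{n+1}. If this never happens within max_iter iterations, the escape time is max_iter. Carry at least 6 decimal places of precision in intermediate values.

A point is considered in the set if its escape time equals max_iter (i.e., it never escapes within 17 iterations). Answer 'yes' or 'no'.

z_0 = 0 + 0i, c = -1.2570 + -1.2200i
Iter 1: z = -1.2570 + -1.2200i, |z|^2 = 3.0684
Iter 2: z = -1.1654 + 1.8471i, |z|^2 = 4.7697
Escaped at iteration 2

Answer: no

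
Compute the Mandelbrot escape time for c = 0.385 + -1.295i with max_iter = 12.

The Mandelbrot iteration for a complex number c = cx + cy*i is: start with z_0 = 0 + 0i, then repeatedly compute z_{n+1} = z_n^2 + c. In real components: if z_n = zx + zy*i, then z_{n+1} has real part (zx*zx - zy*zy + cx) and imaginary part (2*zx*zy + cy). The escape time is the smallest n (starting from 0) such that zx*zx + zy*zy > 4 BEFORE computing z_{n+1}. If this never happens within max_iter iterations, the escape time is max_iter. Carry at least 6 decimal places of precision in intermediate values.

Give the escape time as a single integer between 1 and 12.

Answer: 2

Derivation:
z_0 = 0 + 0i, c = 0.3850 + -1.2950i
Iter 1: z = 0.3850 + -1.2950i, |z|^2 = 1.8252
Iter 2: z = -1.1438 + -2.2921i, |z|^2 = 6.5622
Escaped at iteration 2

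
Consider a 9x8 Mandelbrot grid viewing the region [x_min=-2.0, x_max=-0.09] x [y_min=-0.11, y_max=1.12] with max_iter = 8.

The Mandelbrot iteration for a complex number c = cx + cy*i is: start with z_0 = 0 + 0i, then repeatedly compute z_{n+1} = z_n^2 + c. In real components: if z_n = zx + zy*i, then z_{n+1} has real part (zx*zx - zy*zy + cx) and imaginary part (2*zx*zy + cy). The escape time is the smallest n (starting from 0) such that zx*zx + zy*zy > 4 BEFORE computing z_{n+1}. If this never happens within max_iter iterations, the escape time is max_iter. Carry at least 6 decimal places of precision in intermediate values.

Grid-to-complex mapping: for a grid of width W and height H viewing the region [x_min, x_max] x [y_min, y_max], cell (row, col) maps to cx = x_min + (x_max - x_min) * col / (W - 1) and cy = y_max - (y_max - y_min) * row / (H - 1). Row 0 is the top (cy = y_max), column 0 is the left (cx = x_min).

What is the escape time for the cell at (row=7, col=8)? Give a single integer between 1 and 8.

z_0 = 0 + 0i, c = -0.0900 + -0.1100i
Iter 1: z = -0.0900 + -0.1100i, |z|^2 = 0.0202
Iter 2: z = -0.0940 + -0.0902i, |z|^2 = 0.0170
Iter 3: z = -0.0893 + -0.0930i, |z|^2 = 0.0166
Iter 4: z = -0.0907 + -0.0934i, |z|^2 = 0.0169
Iter 5: z = -0.0905 + -0.0931i, |z|^2 = 0.0169
Iter 6: z = -0.0905 + -0.0932i, |z|^2 = 0.0169
Iter 7: z = -0.0905 + -0.0931i, |z|^2 = 0.0169

Answer: 8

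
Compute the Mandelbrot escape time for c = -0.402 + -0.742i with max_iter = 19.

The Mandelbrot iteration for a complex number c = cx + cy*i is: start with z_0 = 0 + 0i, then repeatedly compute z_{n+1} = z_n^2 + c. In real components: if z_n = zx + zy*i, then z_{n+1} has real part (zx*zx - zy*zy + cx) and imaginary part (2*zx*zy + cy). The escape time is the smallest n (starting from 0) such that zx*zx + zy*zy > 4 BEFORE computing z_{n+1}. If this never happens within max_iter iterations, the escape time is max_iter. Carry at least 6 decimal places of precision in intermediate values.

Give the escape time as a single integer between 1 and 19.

z_0 = 0 + 0i, c = -0.4020 + -0.7420i
Iter 1: z = -0.4020 + -0.7420i, |z|^2 = 0.7122
Iter 2: z = -0.7910 + -0.1454i, |z|^2 = 0.6468
Iter 3: z = 0.2025 + -0.5119i, |z|^2 = 0.3031
Iter 4: z = -0.6231 + -0.9493i, |z|^2 = 1.2894
Iter 5: z = -0.9149 + 0.4410i, |z|^2 = 1.0316
Iter 6: z = 0.2406 + -1.5490i, |z|^2 = 2.4572
Iter 7: z = -2.7434 + -1.4874i, |z|^2 = 9.7387
Escaped at iteration 7

Answer: 7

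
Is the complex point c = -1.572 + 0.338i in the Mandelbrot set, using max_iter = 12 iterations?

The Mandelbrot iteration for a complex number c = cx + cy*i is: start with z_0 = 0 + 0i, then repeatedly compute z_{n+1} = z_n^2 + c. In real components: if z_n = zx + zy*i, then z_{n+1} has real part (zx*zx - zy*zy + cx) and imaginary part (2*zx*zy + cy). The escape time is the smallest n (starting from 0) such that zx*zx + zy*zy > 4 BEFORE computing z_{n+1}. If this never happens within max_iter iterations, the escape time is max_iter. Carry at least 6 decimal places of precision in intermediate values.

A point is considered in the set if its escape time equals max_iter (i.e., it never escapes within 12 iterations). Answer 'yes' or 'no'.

Answer: no

Derivation:
z_0 = 0 + 0i, c = -1.5720 + 0.3380i
Iter 1: z = -1.5720 + 0.3380i, |z|^2 = 2.5854
Iter 2: z = 0.7849 + -0.7247i, |z|^2 = 1.1413
Iter 3: z = -1.4810 + -0.7996i, |z|^2 = 2.8329
Iter 4: z = -0.0180 + 2.7066i, |z|^2 = 7.3259
Escaped at iteration 4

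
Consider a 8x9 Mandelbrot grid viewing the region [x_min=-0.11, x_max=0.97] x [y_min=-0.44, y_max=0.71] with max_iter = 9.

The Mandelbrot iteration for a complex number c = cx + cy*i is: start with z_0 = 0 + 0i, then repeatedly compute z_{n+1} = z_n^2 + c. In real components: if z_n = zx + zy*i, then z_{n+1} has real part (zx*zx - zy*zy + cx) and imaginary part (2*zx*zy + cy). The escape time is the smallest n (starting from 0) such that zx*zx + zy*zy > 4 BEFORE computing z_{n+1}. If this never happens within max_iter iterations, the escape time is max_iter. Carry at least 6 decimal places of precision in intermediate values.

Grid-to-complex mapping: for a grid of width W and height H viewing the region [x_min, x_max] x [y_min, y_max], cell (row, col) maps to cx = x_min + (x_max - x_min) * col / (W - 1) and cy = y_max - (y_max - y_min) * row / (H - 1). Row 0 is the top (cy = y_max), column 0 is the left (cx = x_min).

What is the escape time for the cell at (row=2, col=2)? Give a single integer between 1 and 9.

z_0 = 0 + 0i, c = 0.1986 + 0.4225i
Iter 1: z = 0.1986 + 0.4225i, |z|^2 = 0.2179
Iter 2: z = 0.0595 + 0.5903i, |z|^2 = 0.3520
Iter 3: z = -0.1463 + 0.4927i, |z|^2 = 0.2642
Iter 4: z = -0.0228 + 0.2783i, |z|^2 = 0.0780
Iter 5: z = 0.1216 + 0.4098i, |z|^2 = 0.1827
Iter 6: z = 0.0454 + 0.5222i, |z|^2 = 0.2748
Iter 7: z = -0.0721 + 0.4699i, |z|^2 = 0.2260
Iter 8: z = -0.0171 + 0.3548i, |z|^2 = 0.1262

Answer: 9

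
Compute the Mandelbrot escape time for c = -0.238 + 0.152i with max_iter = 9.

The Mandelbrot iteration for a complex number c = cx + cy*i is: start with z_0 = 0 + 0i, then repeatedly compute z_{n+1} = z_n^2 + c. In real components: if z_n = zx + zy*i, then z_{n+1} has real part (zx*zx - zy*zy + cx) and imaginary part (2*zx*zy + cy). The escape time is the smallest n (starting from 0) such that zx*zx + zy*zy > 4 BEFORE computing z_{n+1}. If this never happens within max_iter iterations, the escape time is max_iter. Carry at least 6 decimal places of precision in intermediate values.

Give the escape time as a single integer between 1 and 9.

z_0 = 0 + 0i, c = -0.2380 + 0.1520i
Iter 1: z = -0.2380 + 0.1520i, |z|^2 = 0.0797
Iter 2: z = -0.2045 + 0.0796i, |z|^2 = 0.0481
Iter 3: z = -0.2025 + 0.1194i, |z|^2 = 0.0553
Iter 4: z = -0.2112 + 0.1036i, |z|^2 = 0.0554
Iter 5: z = -0.2041 + 0.1082i, |z|^2 = 0.0534
Iter 6: z = -0.2080 + 0.1078i, |z|^2 = 0.0549
Iter 7: z = -0.2063 + 0.1071i, |z|^2 = 0.0541
Iter 8: z = -0.2069 + 0.1078i, |z|^2 = 0.0544

Answer: 9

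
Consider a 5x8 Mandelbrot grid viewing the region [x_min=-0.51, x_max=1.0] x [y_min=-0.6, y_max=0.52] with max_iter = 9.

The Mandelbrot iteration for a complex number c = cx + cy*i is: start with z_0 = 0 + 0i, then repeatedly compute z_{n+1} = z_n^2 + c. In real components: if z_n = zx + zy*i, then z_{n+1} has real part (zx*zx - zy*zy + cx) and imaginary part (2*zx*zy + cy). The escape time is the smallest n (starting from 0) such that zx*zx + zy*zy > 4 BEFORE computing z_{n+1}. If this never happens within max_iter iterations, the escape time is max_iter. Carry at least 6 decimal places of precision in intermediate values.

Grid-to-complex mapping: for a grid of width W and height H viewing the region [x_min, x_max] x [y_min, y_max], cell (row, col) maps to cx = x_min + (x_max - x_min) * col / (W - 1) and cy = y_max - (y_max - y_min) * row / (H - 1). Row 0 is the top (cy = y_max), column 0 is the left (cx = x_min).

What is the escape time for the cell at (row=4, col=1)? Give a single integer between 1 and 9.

z_0 = 0 + 0i, c = -0.1325 + -0.1200i
Iter 1: z = -0.1325 + -0.1200i, |z|^2 = 0.0320
Iter 2: z = -0.1293 + -0.0882i, |z|^2 = 0.0245
Iter 3: z = -0.1235 + -0.0972i, |z|^2 = 0.0247
Iter 4: z = -0.1267 + -0.0960i, |z|^2 = 0.0253
Iter 5: z = -0.1257 + -0.0957i, |z|^2 = 0.0249
Iter 6: z = -0.1259 + -0.0960i, |z|^2 = 0.0250
Iter 7: z = -0.1259 + -0.0958i, |z|^2 = 0.0250
Iter 8: z = -0.1258 + -0.0959i, |z|^2 = 0.0250

Answer: 9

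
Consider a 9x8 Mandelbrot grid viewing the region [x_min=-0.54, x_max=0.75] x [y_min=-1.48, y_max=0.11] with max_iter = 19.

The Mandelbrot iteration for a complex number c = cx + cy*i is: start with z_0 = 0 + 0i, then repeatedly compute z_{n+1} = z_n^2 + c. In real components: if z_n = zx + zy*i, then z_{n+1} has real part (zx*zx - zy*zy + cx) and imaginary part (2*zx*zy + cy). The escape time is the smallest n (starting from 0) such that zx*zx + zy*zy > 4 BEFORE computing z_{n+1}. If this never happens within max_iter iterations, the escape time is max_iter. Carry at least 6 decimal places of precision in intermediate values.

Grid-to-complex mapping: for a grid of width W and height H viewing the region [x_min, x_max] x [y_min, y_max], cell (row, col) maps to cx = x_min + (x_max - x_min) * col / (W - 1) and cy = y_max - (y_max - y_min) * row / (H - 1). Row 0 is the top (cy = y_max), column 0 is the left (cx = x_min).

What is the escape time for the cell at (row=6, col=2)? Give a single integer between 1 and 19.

Answer: 3

Derivation:
z_0 = 0 + 0i, c = -0.2175 + -1.2529i
Iter 1: z = -0.2175 + -1.2529i, |z|^2 = 1.6170
Iter 2: z = -1.7398 + -0.7079i, |z|^2 = 3.5281
Iter 3: z = 2.3085 + 1.2103i, |z|^2 = 6.7939
Escaped at iteration 3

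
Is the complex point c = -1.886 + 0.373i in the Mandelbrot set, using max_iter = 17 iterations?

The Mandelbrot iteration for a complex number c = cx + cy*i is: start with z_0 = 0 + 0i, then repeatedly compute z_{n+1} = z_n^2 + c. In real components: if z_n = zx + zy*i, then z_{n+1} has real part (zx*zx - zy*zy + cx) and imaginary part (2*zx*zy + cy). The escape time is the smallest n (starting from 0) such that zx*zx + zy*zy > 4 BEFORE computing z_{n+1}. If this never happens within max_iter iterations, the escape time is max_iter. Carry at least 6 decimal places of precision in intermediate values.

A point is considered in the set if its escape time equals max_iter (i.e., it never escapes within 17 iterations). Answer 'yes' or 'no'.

Answer: no

Derivation:
z_0 = 0 + 0i, c = -1.8860 + 0.3730i
Iter 1: z = -1.8860 + 0.3730i, |z|^2 = 3.6961
Iter 2: z = 1.5319 + -1.0340i, |z|^2 = 3.4157
Iter 3: z = -0.6084 + -2.7948i, |z|^2 = 8.1809
Escaped at iteration 3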